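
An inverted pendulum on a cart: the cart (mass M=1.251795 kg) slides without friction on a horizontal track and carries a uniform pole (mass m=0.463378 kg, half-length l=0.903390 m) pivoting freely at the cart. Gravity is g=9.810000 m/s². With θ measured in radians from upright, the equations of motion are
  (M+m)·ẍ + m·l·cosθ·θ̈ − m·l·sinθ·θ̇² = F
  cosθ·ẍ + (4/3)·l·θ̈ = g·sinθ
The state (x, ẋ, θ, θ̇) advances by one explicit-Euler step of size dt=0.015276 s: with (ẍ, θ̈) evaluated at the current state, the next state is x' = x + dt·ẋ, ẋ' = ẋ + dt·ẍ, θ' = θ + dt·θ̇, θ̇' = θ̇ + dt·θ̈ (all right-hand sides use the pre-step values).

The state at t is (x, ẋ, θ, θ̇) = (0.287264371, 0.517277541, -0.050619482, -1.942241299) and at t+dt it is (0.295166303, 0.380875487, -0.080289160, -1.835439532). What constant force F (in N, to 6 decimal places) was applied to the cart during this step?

ẍ = (ẋ'−ẋ)/dt = (0.380875487−0.517277541)/0.015276 = -8.929173
θ̈ = (θ̇'−θ̇)/dt = (-1.835439532−-1.942241299)/0.015276 = 6.991475
sinθ=-0.050598, cosθ=0.998719
F = (M+m)·ẍ + m·l·cosθ·θ̈ − m·l·sinθ·θ̇² = -15.315077 + 2.922960 − -0.079900 = -12.312217

F = -12.312217 N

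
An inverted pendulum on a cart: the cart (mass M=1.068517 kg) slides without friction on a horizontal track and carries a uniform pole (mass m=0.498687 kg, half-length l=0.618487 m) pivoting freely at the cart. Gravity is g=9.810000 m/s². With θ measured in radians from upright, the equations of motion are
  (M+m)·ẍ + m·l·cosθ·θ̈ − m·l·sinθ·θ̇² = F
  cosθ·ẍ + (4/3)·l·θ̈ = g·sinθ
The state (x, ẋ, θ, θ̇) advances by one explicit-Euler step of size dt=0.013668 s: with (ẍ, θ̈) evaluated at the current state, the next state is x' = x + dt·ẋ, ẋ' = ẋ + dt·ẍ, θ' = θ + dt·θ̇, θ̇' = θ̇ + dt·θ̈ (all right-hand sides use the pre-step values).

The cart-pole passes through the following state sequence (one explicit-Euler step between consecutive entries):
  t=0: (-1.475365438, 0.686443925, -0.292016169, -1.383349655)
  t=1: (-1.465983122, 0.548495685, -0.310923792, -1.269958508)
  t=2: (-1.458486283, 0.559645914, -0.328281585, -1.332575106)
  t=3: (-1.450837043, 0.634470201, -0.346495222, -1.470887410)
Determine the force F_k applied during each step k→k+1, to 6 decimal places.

F_0 = -13.197087 N
F_1 = 0.085444 N
F_2 = 5.801638 N

step 0→1:
  ẍ = (ẋ'−ẋ)/dt = (0.548495685−0.686443925)/0.013668 = -10.092789
  θ̈ = (θ̇'−θ̇)/dt = (-1.269958508−-1.383349655)/0.013668 = 8.296104
  sinθ=-0.287884, cosθ=0.957665
  F = (M+m)·ẍ + m·l·cosθ·θ̈ − m·l·sinθ·θ̇² = -15.817459 + 2.450454 − -0.169918 = -13.197087
step 1→2:
  ẍ = (ẋ'−ẋ)/dt = (0.559645914−0.548495685)/0.013668 = 0.815791
  θ̈ = (θ̇'−θ̇)/dt = (-1.332575106−-1.269958508)/0.013668 = -4.581255
  sinθ=-0.305938, cosθ=0.952051
  F = (M+m)·ẍ + m·l·cosθ·θ̈ − m·l·sinθ·θ̇² = 1.278511 + -1.345252 − -0.152185 = 0.085444
step 2→3:
  ẍ = (ẋ'−ẋ)/dt = (0.634470201−0.559645914)/0.013668 = 5.474414
  θ̈ = (θ̇'−θ̇)/dt = (-1.470887410−-1.332575106)/0.013668 = -10.119425
  sinθ=-0.322417, cosθ=0.946598
  F = (M+m)·ẍ + m·l·cosθ·θ̈ − m·l·sinθ·θ̇² = 8.579523 + -2.954473 − -0.176587 = 5.801638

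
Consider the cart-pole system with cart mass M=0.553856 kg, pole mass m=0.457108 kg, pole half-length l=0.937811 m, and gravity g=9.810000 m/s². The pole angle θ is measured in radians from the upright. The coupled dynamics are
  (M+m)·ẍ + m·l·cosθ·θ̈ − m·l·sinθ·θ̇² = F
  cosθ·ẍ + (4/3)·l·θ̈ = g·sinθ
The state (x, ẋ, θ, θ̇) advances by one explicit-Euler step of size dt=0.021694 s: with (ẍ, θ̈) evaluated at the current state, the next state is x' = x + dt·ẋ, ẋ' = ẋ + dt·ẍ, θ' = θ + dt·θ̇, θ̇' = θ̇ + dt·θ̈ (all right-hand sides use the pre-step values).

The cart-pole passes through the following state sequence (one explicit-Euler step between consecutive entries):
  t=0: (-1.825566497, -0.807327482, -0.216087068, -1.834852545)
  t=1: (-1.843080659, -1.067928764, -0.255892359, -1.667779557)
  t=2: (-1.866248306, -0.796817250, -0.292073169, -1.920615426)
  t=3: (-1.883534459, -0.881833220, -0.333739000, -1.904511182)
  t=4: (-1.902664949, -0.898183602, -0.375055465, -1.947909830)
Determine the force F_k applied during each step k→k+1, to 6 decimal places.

F_0 = -8.610219 N
F_1 = 8.102452 N
F_2 = -3.201771 N
F_3 = -1.062851 N

step 0→1:
  ẍ = (ẋ'−ẋ)/dt = (-1.067928764−-0.807327482)/0.021694 = -12.012597
  θ̈ = (θ̇'−θ̇)/dt = (-1.667779557−-1.834852545)/0.021694 = 7.701345
  sinθ=-0.214409, cosθ=0.976744
  F = (M+m)·ẍ + m·l·cosθ·θ̈ − m·l·sinθ·θ̇² = -12.144303 + 3.224642 − -0.309443 = -8.610219
step 1→2:
  ẍ = (ẋ'−ẋ)/dt = (-0.796817250−-1.067928764)/0.021694 = 12.497074
  θ̈ = (θ̇'−θ̇)/dt = (-1.920615426−-1.667779557)/0.021694 = -11.654645
  sinθ=-0.253109, cosθ=0.967438
  F = (M+m)·ẍ + m·l·cosθ·θ̈ − m·l·sinθ·θ̇² = 12.634091 + -4.833439 − -0.301800 = 8.102452
step 2→3:
  ẍ = (ẋ'−ẋ)/dt = (-0.881833220−-0.796817250)/0.021694 = -3.918870
  θ̈ = (θ̇'−θ̇)/dt = (-1.904511182−-1.920615426)/0.021694 = 0.742336
  sinθ=-0.287938, cosθ=0.957649
  F = (M+m)·ẍ + m·l·cosθ·θ̈ − m·l·sinθ·θ̇² = -3.961837 + 0.304748 − -0.455317 = -3.201771
step 3→4:
  ẍ = (ẋ'−ẋ)/dt = (-0.898183602−-0.881833220)/0.021694 = -0.753682
  θ̈ = (θ̇'−θ̇)/dt = (-1.947909830−-1.904511182)/0.021694 = -2.000491
  sinθ=-0.327578, cosθ=0.944824
  F = (M+m)·ẍ + m·l·cosθ·θ̈ − m·l·sinθ·θ̇² = -0.761946 + -0.810255 − -0.509350 = -1.062851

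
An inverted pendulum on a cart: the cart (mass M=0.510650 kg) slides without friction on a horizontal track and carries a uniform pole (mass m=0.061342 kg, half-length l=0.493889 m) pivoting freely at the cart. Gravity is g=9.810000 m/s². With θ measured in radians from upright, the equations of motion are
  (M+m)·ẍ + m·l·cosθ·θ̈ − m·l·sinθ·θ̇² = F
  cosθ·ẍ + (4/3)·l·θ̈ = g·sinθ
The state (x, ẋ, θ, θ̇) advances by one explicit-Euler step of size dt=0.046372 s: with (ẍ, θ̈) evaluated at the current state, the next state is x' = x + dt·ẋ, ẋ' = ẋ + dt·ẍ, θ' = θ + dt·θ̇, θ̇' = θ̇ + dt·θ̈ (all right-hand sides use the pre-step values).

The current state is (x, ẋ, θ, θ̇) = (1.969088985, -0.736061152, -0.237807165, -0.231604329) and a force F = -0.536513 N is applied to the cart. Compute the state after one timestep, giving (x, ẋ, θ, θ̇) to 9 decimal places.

(1.934956357, -0.774100849, -0.248547121, -0.338199317)

sinθ=-0.235572073, cosθ=0.971856882
temp = (F + m·l·θ̇²·sinθ)/(M+m) = (-0.536513 + -0.000382829)/0.571992 = -0.938642199
θ̈ = (g·sinθ − cosθ·temp)/(l·(4/3 − m·cos²θ/(M+m))) = -2.298692928
ẍ = temp − m·l·θ̈·cosθ/(M+m) = -0.820316084
Euler: x'=1.969088985+0.046372·-0.736061152=1.934956357, ẋ'=-0.736061152+0.046372·-0.820316084=-0.774100849
       θ'=-0.237807165+0.046372·-0.231604329=-0.248547121, θ̇'=-0.231604329+0.046372·-2.298692928=-0.338199317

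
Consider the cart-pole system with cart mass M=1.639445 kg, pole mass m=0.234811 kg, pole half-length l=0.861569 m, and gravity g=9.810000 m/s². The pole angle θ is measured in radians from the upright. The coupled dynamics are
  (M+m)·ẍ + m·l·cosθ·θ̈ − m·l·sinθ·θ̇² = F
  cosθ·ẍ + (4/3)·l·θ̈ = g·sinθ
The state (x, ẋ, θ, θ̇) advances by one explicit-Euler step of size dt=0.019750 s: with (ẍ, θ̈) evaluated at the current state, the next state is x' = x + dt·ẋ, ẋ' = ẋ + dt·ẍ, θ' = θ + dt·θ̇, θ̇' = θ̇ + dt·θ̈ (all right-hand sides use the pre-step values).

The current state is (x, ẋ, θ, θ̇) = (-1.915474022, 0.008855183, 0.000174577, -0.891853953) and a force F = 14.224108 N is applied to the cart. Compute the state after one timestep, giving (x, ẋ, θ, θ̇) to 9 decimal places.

(-1.915299132, 0.174282915, -0.017439539, -1.035830151)

sinθ=0.000174577, cosθ=0.999999985
temp = (F + m·l·θ̇²·sinθ)/(M+m) = (14.224108 + 0.000028092)/1.874256 = 7.589217317
θ̈ = (g·sinθ − cosθ·temp)/(l·(4/3 − m·cos²θ/(M+m))) = -7.289934077
ẍ = temp − m·l·θ̈·cosθ/(M+m) = 8.376087678
Euler: x'=-1.915474022+0.019750·0.008855183=-1.915299132, ẋ'=0.008855183+0.019750·8.376087678=0.174282915
       θ'=0.000174577+0.019750·-0.891853953=-0.017439539, θ̇'=-0.891853953+0.019750·-7.289934077=-1.035830151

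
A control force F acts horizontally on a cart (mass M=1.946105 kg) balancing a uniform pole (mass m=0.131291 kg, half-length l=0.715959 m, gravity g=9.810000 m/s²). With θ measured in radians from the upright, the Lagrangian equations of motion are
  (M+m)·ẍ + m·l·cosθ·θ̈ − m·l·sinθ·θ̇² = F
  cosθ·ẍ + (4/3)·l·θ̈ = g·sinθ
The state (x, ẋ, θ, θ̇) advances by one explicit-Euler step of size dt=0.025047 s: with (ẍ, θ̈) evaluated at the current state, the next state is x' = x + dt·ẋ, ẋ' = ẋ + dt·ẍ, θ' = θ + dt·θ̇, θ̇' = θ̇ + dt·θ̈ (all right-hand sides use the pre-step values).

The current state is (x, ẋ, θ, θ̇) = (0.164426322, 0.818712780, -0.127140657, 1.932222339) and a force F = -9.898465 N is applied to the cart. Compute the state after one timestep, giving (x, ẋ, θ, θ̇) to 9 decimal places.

sinθ=-0.126798401, cosθ=0.991928508
temp = (F + m·l·θ̇²·sinθ)/(M+m) = (-9.898465 + -0.044499085)/2.077396 = -4.786263228
θ̈ = (g·sinθ − cosθ·temp)/(l·(4/3 − m·cos²θ/(M+m))) = 3.849877092
ẍ = temp − m·l·θ̈·cosθ/(M+m) = -4.959058182
Euler: x'=0.164426322+0.025047·0.818712780=0.184932621, ẋ'=0.818712780+0.025047·-4.959058182=0.694503250
       θ'=-0.127140657+0.025047·1.932222339=-0.078744284, θ̇'=1.932222339+0.025047·3.849877092=2.028650211

(0.184932621, 0.694503250, -0.078744284, 2.028650211)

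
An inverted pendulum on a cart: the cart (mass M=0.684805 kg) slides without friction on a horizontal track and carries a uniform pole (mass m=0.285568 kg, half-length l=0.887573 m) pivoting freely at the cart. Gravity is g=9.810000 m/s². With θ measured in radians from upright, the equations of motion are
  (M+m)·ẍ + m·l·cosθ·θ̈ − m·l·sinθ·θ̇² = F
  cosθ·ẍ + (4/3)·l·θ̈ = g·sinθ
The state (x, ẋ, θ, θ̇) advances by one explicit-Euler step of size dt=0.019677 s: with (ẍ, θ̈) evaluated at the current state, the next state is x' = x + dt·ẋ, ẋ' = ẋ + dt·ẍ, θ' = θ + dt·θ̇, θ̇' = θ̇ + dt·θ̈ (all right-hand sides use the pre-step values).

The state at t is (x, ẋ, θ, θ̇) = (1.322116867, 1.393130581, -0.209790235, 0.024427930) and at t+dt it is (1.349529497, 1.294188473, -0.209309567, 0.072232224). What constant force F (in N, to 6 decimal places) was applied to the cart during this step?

ẍ = (ẋ'−ẋ)/dt = (1.294188473−1.393130581)/0.019677 = -5.028313
θ̈ = (θ̇'−θ̇)/dt = (0.072232224−0.024427930)/0.019677 = 2.429450
sinθ=-0.208255, cosθ=0.978075
F = (M+m)·ẍ + m·l·cosθ·θ̈ − m·l·sinθ·θ̇² = -4.879339 + 0.602273 − -0.000031 = -4.277034

F = -4.277034 N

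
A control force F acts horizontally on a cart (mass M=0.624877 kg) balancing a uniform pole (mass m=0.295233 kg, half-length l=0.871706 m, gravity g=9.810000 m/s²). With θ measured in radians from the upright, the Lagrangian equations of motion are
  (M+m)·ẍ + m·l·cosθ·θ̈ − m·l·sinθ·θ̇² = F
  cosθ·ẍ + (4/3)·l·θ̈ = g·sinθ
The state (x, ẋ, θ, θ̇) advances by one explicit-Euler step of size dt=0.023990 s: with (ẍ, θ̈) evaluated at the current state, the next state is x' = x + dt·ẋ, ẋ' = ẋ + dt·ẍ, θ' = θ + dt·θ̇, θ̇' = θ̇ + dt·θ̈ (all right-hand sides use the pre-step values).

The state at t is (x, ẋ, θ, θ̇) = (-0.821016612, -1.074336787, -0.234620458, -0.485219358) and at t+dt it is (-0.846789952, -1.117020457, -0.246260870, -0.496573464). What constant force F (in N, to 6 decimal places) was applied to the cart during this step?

ẍ = (ẋ'−ẋ)/dt = (-1.117020457−-1.074336787)/0.023990 = -1.779228
θ̈ = (θ̇'−θ̇)/dt = (-0.496573464−-0.485219358)/0.023990 = -0.473285
sinθ=-0.232474, cosθ=0.972603
F = (M+m)·ẍ + m·l·cosθ·θ̈ − m·l·sinθ·θ̇² = -1.637085 + -0.118466 − -0.014086 = -1.741465

F = -1.741465 N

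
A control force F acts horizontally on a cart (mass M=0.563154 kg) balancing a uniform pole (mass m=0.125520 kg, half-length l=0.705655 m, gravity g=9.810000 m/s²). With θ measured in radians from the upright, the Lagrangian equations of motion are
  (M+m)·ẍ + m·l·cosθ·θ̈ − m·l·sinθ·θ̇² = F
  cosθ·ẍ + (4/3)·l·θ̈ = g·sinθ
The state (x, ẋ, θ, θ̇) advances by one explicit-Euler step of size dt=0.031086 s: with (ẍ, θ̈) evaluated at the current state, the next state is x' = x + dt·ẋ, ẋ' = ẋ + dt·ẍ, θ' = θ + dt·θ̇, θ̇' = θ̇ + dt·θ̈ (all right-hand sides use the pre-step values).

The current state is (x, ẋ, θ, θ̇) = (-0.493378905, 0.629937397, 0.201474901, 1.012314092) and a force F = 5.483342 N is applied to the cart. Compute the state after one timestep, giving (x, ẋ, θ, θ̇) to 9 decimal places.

(-0.473796671, 0.906370600, 0.232943697, 0.789312805)

sinθ=0.200114615, cosθ=0.979772494
temp = (F + m·l·θ̇²·sinθ)/(M+m) = (5.483342 + 0.018164135)/0.688674 = 7.988549205
θ̈ = (g·sinθ − cosθ·temp)/(l·(4/3 − m·cos²θ/(M+m))) = -7.173688697
ẍ = temp − m·l·θ̈·cosθ/(M+m) = 8.892530483
Euler: x'=-0.493378905+0.031086·0.629937397=-0.473796671, ẋ'=0.629937397+0.031086·8.892530483=0.906370600
       θ'=0.201474901+0.031086·1.012314092=0.232943697, θ̇'=1.012314092+0.031086·-7.173688697=0.789312805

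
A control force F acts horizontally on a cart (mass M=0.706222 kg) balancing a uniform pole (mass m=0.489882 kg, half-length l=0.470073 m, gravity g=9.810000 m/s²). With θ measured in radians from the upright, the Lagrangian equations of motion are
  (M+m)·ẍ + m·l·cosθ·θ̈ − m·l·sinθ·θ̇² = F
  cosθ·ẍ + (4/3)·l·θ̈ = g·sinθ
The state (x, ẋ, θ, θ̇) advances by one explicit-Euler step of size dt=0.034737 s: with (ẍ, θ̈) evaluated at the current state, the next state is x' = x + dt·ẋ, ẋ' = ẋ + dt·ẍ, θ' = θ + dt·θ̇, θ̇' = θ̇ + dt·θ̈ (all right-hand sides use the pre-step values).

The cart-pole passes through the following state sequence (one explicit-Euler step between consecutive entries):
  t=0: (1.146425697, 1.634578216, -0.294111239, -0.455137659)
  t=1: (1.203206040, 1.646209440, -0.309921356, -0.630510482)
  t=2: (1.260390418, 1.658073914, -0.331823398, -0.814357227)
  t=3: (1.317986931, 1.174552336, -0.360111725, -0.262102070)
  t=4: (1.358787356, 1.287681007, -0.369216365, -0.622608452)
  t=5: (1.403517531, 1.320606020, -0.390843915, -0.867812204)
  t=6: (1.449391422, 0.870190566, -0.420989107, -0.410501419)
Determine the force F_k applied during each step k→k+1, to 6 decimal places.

F_0 = -0.698341 N
F_1 = -0.724250 N
F_2 = -13.138088 N
F_3 = 1.664356 N
F_4 = -0.350048 N
F_5 = -12.640143 N

step 0→1:
  ẍ = (ẋ'−ẋ)/dt = (1.646209440−1.634578216)/0.034737 = 0.334837
  θ̈ = (θ̇'−θ̇)/dt = (-0.630510482−-0.455137659)/0.034737 = -5.048589
  sinθ=-0.289889, cosθ=0.957060
  F = (M+m)·ẍ + m·l·cosθ·θ̈ − m·l·sinθ·θ̇² = 0.400500 + -1.112669 − -0.013828 = -0.698341
step 1→2:
  ẍ = (ẋ'−ẋ)/dt = (1.658073914−1.646209440)/0.034737 = 0.341551
  θ̈ = (θ̇'−θ̇)/dt = (-0.814357227−-0.630510482)/0.034737 = -5.292534
  sinθ=-0.304984, cosθ=0.952358
  F = (M+m)·ẍ + m·l·cosθ·θ̈ − m·l·sinθ·θ̇² = 0.408531 + -1.160701 − -0.027920 = -0.724250
step 2→3:
  ẍ = (ẋ'−ẋ)/dt = (1.174552336−1.658073914)/0.034737 = -13.919497
  θ̈ = (θ̇'−θ̇)/dt = (-0.262102070−-0.814357227)/0.034737 = 15.898182
  sinθ=-0.325768, cosθ=0.945450
  F = (M+m)·ẍ + m·l·cosθ·θ̈ − m·l·sinθ·θ̇² = -16.649166 + 3.461328 − -0.049750 = -13.138088
step 3→4:
  ẍ = (ẋ'−ẋ)/dt = (1.287681007−1.174552336)/0.034737 = 3.256720
  θ̈ = (θ̇'−θ̇)/dt = (-0.622608452−-0.262102070)/0.034737 = -10.378167
  sinθ=-0.352379, cosθ=0.935857
  F = (M+m)·ẍ + m·l·cosθ·θ̈ − m·l·sinθ·θ̇² = 3.895375 + -2.236594 − -0.005575 = 1.664356
step 4→5:
  ẍ = (ẋ'−ẋ)/dt = (1.320606020−1.287681007)/0.034737 = 0.947837
  θ̈ = (θ̇'−θ̇)/dt = (-0.867812204−-0.622608452)/0.034737 = -7.058864
  sinθ=-0.360885, cosθ=0.932610
  F = (M+m)·ẍ + m·l·cosθ·θ̈ − m·l·sinθ·θ̇² = 1.133712 + -1.515974 − -0.032215 = -0.350048
step 5→6:
  ẍ = (ẋ'−ẋ)/dt = (0.870190566−1.320606020)/0.034737 = -12.966447
  θ̈ = (θ̇'−θ̇)/dt = (-0.410501419−-0.867812204)/0.034737 = 13.164948
  sinθ=-0.380969, cosθ=0.924588
  F = (M+m)·ẍ + m·l·cosθ·θ̈ − m·l·sinθ·θ̇² = -15.509219 + 2.803007 − -0.066069 = -12.640143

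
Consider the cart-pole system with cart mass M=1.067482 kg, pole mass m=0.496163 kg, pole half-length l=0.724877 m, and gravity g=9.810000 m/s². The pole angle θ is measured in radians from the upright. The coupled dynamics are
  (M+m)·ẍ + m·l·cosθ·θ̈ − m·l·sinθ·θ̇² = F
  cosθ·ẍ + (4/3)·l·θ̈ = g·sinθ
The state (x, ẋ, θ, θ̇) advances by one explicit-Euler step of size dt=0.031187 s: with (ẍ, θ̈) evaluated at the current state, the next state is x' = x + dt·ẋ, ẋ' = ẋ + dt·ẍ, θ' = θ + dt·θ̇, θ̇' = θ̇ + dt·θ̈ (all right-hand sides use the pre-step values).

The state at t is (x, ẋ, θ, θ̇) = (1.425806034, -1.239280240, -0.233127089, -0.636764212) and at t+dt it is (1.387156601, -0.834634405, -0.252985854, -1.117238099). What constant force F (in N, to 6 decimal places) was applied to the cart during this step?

F = 14.930640 N

ẍ = (ẋ'−ẋ)/dt = (-0.834634405−-1.239280240)/0.031187 = 12.974824
θ̈ = (θ̇'−θ̇)/dt = (-1.117238099−-0.636764212)/0.031187 = -15.406223
sinθ=-0.231021, cosθ=0.972949
F = (M+m)·ẍ + m·l·cosθ·θ̈ − m·l·sinθ·θ̇² = 20.288019 + -5.391068 − -0.033690 = 14.930640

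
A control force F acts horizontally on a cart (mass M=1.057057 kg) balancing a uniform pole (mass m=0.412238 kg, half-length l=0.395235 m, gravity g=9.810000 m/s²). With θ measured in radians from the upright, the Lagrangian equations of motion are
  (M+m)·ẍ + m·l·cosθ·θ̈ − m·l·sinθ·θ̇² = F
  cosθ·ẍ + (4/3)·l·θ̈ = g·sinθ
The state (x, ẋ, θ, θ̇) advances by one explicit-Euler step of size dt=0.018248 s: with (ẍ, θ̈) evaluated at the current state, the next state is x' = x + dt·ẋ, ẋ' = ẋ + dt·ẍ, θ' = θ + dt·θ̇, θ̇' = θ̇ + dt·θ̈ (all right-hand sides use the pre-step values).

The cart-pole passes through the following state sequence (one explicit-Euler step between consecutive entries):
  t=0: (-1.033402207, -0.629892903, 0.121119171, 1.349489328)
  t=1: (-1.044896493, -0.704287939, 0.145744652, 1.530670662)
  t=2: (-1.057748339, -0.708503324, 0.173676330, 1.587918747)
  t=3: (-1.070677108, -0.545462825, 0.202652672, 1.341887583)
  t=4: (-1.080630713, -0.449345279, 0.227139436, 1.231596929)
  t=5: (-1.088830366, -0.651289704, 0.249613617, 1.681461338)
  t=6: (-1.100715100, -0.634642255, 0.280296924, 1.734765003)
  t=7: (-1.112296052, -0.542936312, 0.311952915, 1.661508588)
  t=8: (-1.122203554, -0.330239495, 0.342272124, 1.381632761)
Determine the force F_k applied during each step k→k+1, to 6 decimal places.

step 0→1:
  ẍ = (ẋ'−ẋ)/dt = (-0.704287939−-0.629892903)/0.018248 = -4.076887
  θ̈ = (θ̇'−θ̇)/dt = (1.530670662−1.349489328)/0.018248 = 9.928832
  sinθ=0.120823, cosθ=0.992674
  F = (M+m)·ẍ + m·l·cosθ·θ̈ − m·l·sinθ·θ̇² = -5.990150 + 1.605862 − 0.035850 = -4.420138
step 1→2:
  ẍ = (ẋ'−ẋ)/dt = (-0.708503324−-0.704287939)/0.018248 = -0.231005
  θ̈ = (θ̇'−θ̇)/dt = (1.587918747−1.530670662)/0.018248 = 3.137225
  sinθ=0.145229, cosθ=0.989398
  F = (M+m)·ẍ + m·l·cosθ·θ̈ − m·l·sinθ·θ̇² = -0.339415 + 0.505732 − 0.055440 = 0.110877
step 2→3:
  ẍ = (ẋ'−ẋ)/dt = (-0.545462825−-0.708503324)/0.018248 = 8.934705
  θ̈ = (θ̇'−θ̇)/dt = (1.341887583−1.587918747)/0.018248 = -13.482637
  sinθ=0.172805, cosθ=0.984956
  F = (M+m)·ẍ + m·l·cosθ·θ̈ − m·l·sinθ·θ̇² = 13.127718 + -2.163691 − 0.070993 = 10.893034
step 3→4:
  ẍ = (ẋ'−ẋ)/dt = (-0.449345279−-0.545462825)/0.018248 = 5.267292
  θ̈ = (θ̇'−θ̇)/dt = (1.231596929−1.341887583)/0.018248 = -6.043986
  sinθ=0.201268, cosθ=0.979536
  F = (M+m)·ẍ + m·l·cosθ·θ̈ − m·l·sinθ·θ̇² = 7.739206 + -0.964600 − 0.059049 = 6.715557
step 4→5:
  ẍ = (ẋ'−ẋ)/dt = (-0.651289704−-0.449345279)/0.018248 = -11.066661
  θ̈ = (θ̇'−θ̇)/dt = (1.681461338−1.231596929)/0.018248 = 24.652806
  sinθ=0.225191, cosθ=0.974315
  F = (M+m)·ẍ + m·l·cosθ·θ̈ − m·l·sinθ·θ̇² = -16.260189 + 3.913533 − 0.055653 = -12.402310
step 5→6:
  ẍ = (ẋ'−ẋ)/dt = (-0.634642255−-0.651289704)/0.018248 = 0.912289
  θ̈ = (θ̇'−θ̇)/dt = (1.734765003−1.681461338)/0.018248 = 2.921069
  sinθ=0.247030, cosθ=0.969008
  F = (M+m)·ẍ + m·l·cosθ·θ̈ − m·l·sinθ·θ̇² = 1.340422 + 0.461182 − 0.113796 = 1.687808
step 6→7:
  ẍ = (ẋ'−ẋ)/dt = (-0.542936312−-0.634642255)/0.018248 = 5.025534
  θ̈ = (θ̇'−θ̇)/dt = (1.661508588−1.734765003)/0.018248 = -4.014490
  sinθ=0.276641, cosθ=0.960973
  F = (M+m)·ẍ + m·l·cosθ·θ̈ − m·l·sinθ·θ̇² = 7.383992 + -0.628558 − 0.135644 = 6.619790
step 7→8:
  ẍ = (ẋ'−ẋ)/dt = (-0.330239495−-0.542936312)/0.018248 = 11.655897
  θ̈ = (θ̇'−θ̇)/dt = (1.381632761−1.661508588)/0.018248 = -15.337343
  sinθ=0.306918, cosθ=0.951736
  F = (M+m)·ẍ + m·l·cosθ·θ̈ − m·l·sinθ·θ̇² = 17.125952 + -2.378319 − 0.138048 = 14.609585

F_0 = -4.420138 N
F_1 = 0.110877 N
F_2 = 10.893034 N
F_3 = 6.715557 N
F_4 = -12.402310 N
F_5 = 1.687808 N
F_6 = 6.619790 N
F_7 = 14.609585 N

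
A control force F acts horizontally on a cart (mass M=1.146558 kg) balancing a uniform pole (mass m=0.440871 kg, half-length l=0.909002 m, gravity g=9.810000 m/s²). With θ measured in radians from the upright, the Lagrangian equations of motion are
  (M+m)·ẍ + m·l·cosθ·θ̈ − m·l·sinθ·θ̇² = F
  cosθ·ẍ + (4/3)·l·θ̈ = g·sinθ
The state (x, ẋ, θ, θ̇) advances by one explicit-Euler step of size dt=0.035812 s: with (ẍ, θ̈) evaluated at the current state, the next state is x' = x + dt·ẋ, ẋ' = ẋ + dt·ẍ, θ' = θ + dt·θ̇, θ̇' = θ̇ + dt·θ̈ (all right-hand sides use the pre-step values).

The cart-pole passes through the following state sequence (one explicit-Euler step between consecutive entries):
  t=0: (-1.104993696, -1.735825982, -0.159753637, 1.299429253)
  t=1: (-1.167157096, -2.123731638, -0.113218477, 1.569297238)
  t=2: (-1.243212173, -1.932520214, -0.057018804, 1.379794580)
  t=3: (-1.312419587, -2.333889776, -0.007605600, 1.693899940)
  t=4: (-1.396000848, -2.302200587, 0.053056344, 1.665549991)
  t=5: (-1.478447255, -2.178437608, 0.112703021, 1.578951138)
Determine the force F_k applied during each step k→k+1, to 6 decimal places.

step 0→1:
  ẍ = (ẋ'−ẋ)/dt = (-2.123731638−-1.735825982)/0.035812 = -10.831723
  θ̈ = (θ̇'−θ̇)/dt = (1.569297238−1.299429253)/0.035812 = 7.535686
  sinθ=-0.159075, cosθ=0.987267
  F = (M+m)·ẍ + m·l·cosθ·θ̈ − m·l·sinθ·θ̇² = -17.194591 + 2.981491 − -0.107642 = -14.105457
step 1→2:
  ẍ = (ẋ'−ẋ)/dt = (-1.932520214−-2.123731638)/0.035812 = 5.339312
  θ̈ = (θ̇'−θ̇)/dt = (1.379794580−1.569297238)/0.035812 = -5.291597
  sinθ=-0.112977, cosθ=0.993598
  F = (M+m)·ẍ + m·l·cosθ·θ̈ − m·l·sinθ·θ̇² = 8.475778 + -2.107044 − -0.111500 = 6.480234
step 2→3:
  ẍ = (ẋ'−ẋ)/dt = (-2.333889776−-1.932520214)/0.035812 = -11.207684
  θ̈ = (θ̇'−θ̇)/dt = (1.693899940−1.379794580)/0.035812 = 8.770953
  sinθ=-0.056988, cosθ=0.998375
  F = (M+m)·ẍ + m·l·cosθ·θ̈ − m·l·sinθ·θ̇² = -17.791402 + 3.509270 − -0.043480 = -14.238652
step 3→4:
  ẍ = (ẋ'−ẋ)/dt = (-2.302200587−-2.333889776)/0.035812 = 0.884876
  θ̈ = (θ̇'−θ̇)/dt = (1.665549991−1.693899940)/0.035812 = -0.791633
  sinθ=-0.007606, cosθ=0.999971
  F = (M+m)·ẍ + m·l·cosθ·θ̈ − m·l·sinθ·θ̇² = 1.404678 + -0.317240 − -0.008745 = 1.096184
step 4→5:
  ẍ = (ẋ'−ẋ)/dt = (-2.178437608−-2.302200587)/0.035812 = 3.455908
  θ̈ = (θ̇'−θ̇)/dt = (1.578951138−1.665549991)/0.035812 = -2.418152
  sinθ=0.053031, cosθ=0.998593
  F = (M+m)·ẍ + m·l·cosθ·θ̈ − m·l·sinθ·θ̇² = 5.486009 + -0.967717 − 0.058956 = 4.459336

F_0 = -14.105457 N
F_1 = 6.480234 N
F_2 = -14.238652 N
F_3 = 1.096184 N
F_4 = 4.459336 N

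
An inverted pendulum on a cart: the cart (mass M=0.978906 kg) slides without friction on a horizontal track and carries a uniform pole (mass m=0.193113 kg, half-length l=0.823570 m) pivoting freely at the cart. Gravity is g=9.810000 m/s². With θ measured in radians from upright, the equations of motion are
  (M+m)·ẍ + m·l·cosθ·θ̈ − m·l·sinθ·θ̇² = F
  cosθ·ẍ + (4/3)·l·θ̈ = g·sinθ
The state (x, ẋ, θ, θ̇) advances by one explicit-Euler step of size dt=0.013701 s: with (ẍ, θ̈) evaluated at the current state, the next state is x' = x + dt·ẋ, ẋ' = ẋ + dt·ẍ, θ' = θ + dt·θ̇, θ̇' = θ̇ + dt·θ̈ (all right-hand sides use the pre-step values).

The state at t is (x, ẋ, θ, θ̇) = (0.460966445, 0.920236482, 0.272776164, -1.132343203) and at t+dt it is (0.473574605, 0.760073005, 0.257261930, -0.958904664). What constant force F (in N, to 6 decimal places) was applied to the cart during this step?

F = -11.816889 N

ẍ = (ẋ'−ẋ)/dt = (0.760073005−0.920236482)/0.013701 = -11.689911
θ̈ = (θ̇'−θ̇)/dt = (-0.958904664−-1.132343203)/0.013701 = 12.658823
sinθ=0.269406, cosθ=0.963027
F = (M+m)·ẍ + m·l·cosθ·θ̈ − m·l·sinθ·θ̇² = -13.700798 + 1.938848 − 0.054938 = -11.816889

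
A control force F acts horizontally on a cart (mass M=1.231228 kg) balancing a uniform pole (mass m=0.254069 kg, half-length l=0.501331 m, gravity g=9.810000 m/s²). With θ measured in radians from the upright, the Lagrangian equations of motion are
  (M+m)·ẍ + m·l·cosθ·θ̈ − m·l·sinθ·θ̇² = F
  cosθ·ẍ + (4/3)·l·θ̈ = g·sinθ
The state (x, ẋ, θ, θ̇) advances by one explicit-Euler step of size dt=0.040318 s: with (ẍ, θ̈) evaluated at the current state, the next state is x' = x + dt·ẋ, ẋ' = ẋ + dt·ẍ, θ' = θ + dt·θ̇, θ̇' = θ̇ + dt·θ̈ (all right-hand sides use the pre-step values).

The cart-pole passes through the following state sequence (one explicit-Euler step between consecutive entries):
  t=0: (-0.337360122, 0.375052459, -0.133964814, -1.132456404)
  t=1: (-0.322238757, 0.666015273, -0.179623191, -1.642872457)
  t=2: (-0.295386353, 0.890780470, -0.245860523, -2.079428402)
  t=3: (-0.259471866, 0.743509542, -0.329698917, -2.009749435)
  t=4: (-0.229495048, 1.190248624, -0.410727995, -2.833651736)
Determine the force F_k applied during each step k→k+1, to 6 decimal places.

F_0 = 9.142698 N
F_1 = 6.984690 N
F_2 = -5.077834 N
F_3 = 14.161549 N

step 0→1:
  ẍ = (ẋ'−ẋ)/dt = (0.666015273−0.375052459)/0.040318 = 7.216698
  θ̈ = (θ̇'−θ̇)/dt = (-1.642872457−-1.132456404)/0.040318 = -12.659756
  sinθ=-0.133564, cosθ=0.991040
  F = (M+m)·ẍ + m·l·cosθ·θ̈ − m·l·sinθ·θ̇² = 10.718939 + -1.598059 − -0.021818 = 9.142698
step 1→2:
  ẍ = (ẋ'−ẋ)/dt = (0.890780470−0.666015273)/0.040318 = 5.574810
  θ̈ = (θ̇'−θ̇)/dt = (-2.079428402−-1.642872457)/0.040318 = -10.827817
  sinθ=-0.178659, cosθ=0.983911
  F = (M+m)·ẍ + m·l·cosθ·θ̈ − m·l·sinθ·θ̇² = 8.280249 + -1.356979 − -0.061420 = 6.984690
step 2→3:
  ẍ = (ẋ'−ẋ)/dt = (0.743509542−0.890780470)/0.040318 = -3.652734
  θ̈ = (θ̇'−θ̇)/dt = (-2.009749435−-2.079428402)/0.040318 = 1.728235
  sinθ=-0.243391, cosθ=0.969928
  F = (M+m)·ẍ + m·l·cosθ·θ̈ − m·l·sinθ·θ̇² = -5.425395 + 0.213510 − -0.134051 = -5.077834
step 3→4:
  ẍ = (ẋ'−ẋ)/dt = (1.190248624−0.743509542)/0.040318 = 11.080388
  θ̈ = (θ̇'−θ̇)/dt = (-2.833651736−-2.009749435)/0.040318 = -20.435098
  sinθ=-0.323758, cosθ=0.946140
  F = (M+m)·ẍ + m·l·cosθ·θ̈ − m·l·sinθ·θ̇² = 16.457667 + -2.462682 − -0.166564 = 14.161549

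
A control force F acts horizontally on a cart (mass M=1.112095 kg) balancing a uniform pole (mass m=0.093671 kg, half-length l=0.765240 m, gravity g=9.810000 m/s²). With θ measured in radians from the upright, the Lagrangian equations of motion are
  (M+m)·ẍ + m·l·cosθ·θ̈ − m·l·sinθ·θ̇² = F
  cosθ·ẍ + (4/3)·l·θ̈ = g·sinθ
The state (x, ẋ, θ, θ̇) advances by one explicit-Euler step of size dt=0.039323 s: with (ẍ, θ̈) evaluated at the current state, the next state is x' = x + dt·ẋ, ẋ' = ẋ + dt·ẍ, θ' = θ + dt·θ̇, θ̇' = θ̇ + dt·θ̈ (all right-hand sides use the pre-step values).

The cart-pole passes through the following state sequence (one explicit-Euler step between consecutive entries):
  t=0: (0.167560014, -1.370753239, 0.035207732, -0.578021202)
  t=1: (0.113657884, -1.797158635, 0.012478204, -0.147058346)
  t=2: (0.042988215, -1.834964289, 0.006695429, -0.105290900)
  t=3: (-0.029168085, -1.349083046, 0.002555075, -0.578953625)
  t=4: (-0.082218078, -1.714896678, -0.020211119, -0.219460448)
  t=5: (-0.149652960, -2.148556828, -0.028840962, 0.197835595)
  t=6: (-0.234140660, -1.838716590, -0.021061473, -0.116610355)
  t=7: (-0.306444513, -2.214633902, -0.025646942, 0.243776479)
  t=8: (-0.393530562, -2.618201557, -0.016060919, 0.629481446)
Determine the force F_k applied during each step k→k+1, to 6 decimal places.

F_0 = -12.290661 N
F_1 = -1.083128 N
F_2 = 14.035224 N
F_3 = -10.561742 N
F_4 = -12.536783 N
F_5 = 8.927794 N
F_6 = -10.869985 N
F_7 = -11.671676 N

step 0→1:
  ẍ = (ẋ'−ẋ)/dt = (-1.797158635−-1.370753239)/0.039323 = -10.843664
  θ̈ = (θ̇'−θ̇)/dt = (-0.147058346−-0.578021202)/0.039323 = 10.959562
  sinθ=0.035200, cosθ=0.999380
  F = (M+m)·ẍ + m·l·cosθ·θ̈ − m·l·sinθ·θ̇² = -13.074921 + 0.785103 − 0.000843 = -12.290661
step 1→2:
  ẍ = (ẋ'−ẋ)/dt = (-1.834964289−-1.797158635)/0.039323 = -0.961413
  θ̈ = (θ̇'−θ̇)/dt = (-0.105290900−-0.147058346)/0.039323 = 1.062163
  sinθ=0.012478, cosθ=0.999922
  F = (M+m)·ẍ + m·l·cosθ·θ̈ − m·l·sinθ·θ̇² = -1.159239 + 0.076131 − 0.000019 = -1.083128
step 2→3:
  ẍ = (ẋ'−ẋ)/dt = (-1.349083046−-1.834964289)/0.039323 = 12.356159
  θ̈ = (θ̇'−θ̇)/dt = (-0.578953625−-0.105290900)/0.039323 = -12.045437
  sinθ=0.006695, cosθ=0.999978
  F = (M+m)·ẍ + m·l·cosθ·θ̈ − m·l·sinθ·θ̇² = 14.898636 + -0.863407 − 0.000005 = 14.035224
step 3→4:
  ẍ = (ẋ'−ẋ)/dt = (-1.714896678−-1.349083046)/0.039323 = -9.302791
  θ̈ = (θ̇'−θ̇)/dt = (-0.219460448−-0.578953625)/0.039323 = 9.142059
  sinθ=0.002555, cosθ=0.999997
  F = (M+m)·ẍ + m·l·cosθ·θ̈ − m·l·sinθ·θ̇² = -11.216989 + 0.655308 − 0.000061 = -10.561742
step 4→5:
  ẍ = (ẋ'−ẋ)/dt = (-2.148556828−-1.714896678)/0.039323 = -11.028155
  θ̈ = (θ̇'−θ̇)/dt = (0.197835595−-0.219460448)/0.039323 = 10.612009
  sinθ=-0.020210, cosθ=0.999796
  F = (M+m)·ẍ + m·l·cosθ·θ̈ − m·l·sinθ·θ̇² = -13.297375 + 0.760522 − -0.000070 = -12.536783
step 5→6:
  ẍ = (ẋ'−ẋ)/dt = (-1.838716590−-2.148556828)/0.039323 = 7.879364
  θ̈ = (θ̇'−θ̇)/dt = (-0.116610355−0.197835595)/0.039323 = -7.996489
  sinθ=-0.028837, cosθ=0.999584
  F = (M+m)·ẍ + m·l·cosθ·θ̈ − m·l·sinθ·θ̇² = 9.500669 + -0.572956 − -0.000081 = 8.927794
step 6→7:
  ẍ = (ẋ'−ẋ)/dt = (-2.214633902−-1.838716590)/0.039323 = -9.559731
  θ̈ = (θ̇'−θ̇)/dt = (0.243776479−-0.116610355)/0.039323 = 9.164785
  sinθ=-0.021060, cosθ=0.999778
  F = (M+m)·ẍ + m·l·cosθ·θ̈ − m·l·sinθ·θ̇² = -11.526799 + 0.656793 − -0.000021 = -10.869985
step 7→8:
  ẍ = (ẋ'−ẋ)/dt = (-2.618201557−-2.214633902)/0.039323 = -10.262891
  θ̈ = (θ̇'−θ̇)/dt = (0.629481446−0.243776479)/0.039323 = 9.808635
  sinθ=-0.025644, cosθ=0.999671
  F = (M+m)·ẍ + m·l·cosθ·θ̈ − m·l·sinθ·θ̇² = -12.374645 + 0.702860 − -0.000109 = -11.671676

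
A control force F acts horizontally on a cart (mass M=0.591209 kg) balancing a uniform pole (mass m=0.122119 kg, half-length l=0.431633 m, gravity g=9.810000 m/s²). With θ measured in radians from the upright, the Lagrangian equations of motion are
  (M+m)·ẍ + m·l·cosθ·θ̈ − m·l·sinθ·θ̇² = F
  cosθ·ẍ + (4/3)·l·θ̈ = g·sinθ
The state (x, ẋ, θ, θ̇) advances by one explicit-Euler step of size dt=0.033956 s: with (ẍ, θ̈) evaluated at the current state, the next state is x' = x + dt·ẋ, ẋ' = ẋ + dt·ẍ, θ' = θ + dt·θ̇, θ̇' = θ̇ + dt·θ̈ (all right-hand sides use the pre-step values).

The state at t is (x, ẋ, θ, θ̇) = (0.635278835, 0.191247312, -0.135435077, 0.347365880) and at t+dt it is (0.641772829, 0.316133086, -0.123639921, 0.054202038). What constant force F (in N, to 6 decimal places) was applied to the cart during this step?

F = 2.173470 N

ẍ = (ẋ'−ẋ)/dt = (0.316133086−0.191247312)/0.033956 = 3.677871
θ̈ = (θ̇'−θ̇)/dt = (0.054202038−0.347365880)/0.033956 = -8.633639
sinθ=-0.135021, cosθ=0.990843
F = (M+m)·ẍ + m·l·cosθ·θ̈ − m·l·sinθ·θ̇² = 2.623528 + -0.450917 − -0.000859 = 2.173470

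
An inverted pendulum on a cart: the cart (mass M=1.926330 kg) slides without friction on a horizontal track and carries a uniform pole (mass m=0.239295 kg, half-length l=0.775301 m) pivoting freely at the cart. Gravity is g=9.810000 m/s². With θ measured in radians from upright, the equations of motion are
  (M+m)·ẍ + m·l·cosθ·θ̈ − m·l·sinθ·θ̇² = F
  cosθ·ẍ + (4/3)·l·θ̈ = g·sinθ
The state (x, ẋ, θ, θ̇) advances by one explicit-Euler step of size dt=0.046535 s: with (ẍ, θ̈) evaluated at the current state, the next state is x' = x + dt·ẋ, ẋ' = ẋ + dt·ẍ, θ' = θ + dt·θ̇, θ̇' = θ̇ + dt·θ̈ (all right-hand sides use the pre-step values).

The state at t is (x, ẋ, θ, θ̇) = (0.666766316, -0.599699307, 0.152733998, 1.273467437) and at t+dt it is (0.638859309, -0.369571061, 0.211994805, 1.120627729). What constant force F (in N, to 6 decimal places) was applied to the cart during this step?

F = 10.061583 N

ẍ = (ẋ'−ẋ)/dt = (-0.369571061−-0.599699307)/0.046535 = 4.945272
θ̈ = (θ̇'−θ̇)/dt = (1.120627729−1.273467437)/0.046535 = -3.284403
sinθ=0.152141, cosθ=0.988359
F = (M+m)·ẍ + m·l·cosθ·θ̈ − m·l·sinθ·θ̇² = 10.709605 + -0.602248 − 0.045775 = 10.061583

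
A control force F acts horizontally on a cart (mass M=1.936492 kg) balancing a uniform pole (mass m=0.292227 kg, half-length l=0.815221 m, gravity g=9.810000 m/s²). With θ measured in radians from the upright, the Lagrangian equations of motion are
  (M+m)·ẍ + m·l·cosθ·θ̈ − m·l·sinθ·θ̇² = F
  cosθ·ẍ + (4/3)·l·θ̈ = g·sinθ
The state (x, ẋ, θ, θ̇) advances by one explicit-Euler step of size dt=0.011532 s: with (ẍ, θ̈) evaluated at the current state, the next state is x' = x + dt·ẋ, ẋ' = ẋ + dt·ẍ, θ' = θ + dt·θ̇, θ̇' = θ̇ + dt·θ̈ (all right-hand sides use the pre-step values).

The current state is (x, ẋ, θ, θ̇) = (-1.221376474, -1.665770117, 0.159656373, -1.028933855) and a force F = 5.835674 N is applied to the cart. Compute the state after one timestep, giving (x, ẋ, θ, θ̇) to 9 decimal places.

(-1.240586135, -1.634075365, 0.147790708, -1.041175817)

sinθ=0.158978959, cosθ=0.987281971
temp = (F + m·l·θ̇²·sinθ)/(M+m) = (5.835674 + 0.040096851)/2.228719 = 2.636389267
θ̈ = (g·sinθ − cosθ·temp)/(l·(4/3 − m·cos²θ/(M+m))) = -1.061564517
ẍ = temp − m·l·θ̈·cosθ/(M+m) = 2.748417628
Euler: x'=-1.221376474+0.011532·-1.665770117=-1.240586135, ẋ'=-1.665770117+0.011532·2.748417628=-1.634075365
       θ'=0.159656373+0.011532·-1.028933855=0.147790708, θ̇'=-1.028933855+0.011532·-1.061564517=-1.041175817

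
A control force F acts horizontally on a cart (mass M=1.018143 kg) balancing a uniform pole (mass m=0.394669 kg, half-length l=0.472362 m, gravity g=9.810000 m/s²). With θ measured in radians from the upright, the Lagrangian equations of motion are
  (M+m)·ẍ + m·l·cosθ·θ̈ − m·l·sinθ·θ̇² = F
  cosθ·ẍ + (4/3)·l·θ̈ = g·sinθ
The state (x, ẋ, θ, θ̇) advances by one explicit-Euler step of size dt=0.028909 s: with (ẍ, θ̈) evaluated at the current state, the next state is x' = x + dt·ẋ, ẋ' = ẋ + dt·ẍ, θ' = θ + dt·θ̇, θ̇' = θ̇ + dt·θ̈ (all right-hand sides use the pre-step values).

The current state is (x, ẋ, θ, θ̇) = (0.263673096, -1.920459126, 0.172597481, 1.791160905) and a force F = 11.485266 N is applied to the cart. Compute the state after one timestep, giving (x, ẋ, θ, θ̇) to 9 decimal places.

sinθ=0.171741813, cosθ=0.985141995
temp = (F + m·l·θ̇²·sinθ)/(M+m) = (11.485266 + 0.102719575)/1.412812 = 8.202071879
θ̈ = (g·sinθ − cosθ·temp)/(l·(4/3 − m·cos²θ/(M+m))) = -12.746130454
ẍ = temp − m·l·θ̈·cosθ/(M+m) = 9.858988996
Euler: x'=0.263673096+0.028909·-1.920459126=0.208154543, ẋ'=-1.920459126+0.028909·9.858988996=-1.635445613
       θ'=0.172597481+0.028909·1.791160905=0.224378152, θ̇'=1.791160905+0.028909·-12.746130454=1.422683020

(0.208154543, -1.635445613, 0.224378152, 1.422683020)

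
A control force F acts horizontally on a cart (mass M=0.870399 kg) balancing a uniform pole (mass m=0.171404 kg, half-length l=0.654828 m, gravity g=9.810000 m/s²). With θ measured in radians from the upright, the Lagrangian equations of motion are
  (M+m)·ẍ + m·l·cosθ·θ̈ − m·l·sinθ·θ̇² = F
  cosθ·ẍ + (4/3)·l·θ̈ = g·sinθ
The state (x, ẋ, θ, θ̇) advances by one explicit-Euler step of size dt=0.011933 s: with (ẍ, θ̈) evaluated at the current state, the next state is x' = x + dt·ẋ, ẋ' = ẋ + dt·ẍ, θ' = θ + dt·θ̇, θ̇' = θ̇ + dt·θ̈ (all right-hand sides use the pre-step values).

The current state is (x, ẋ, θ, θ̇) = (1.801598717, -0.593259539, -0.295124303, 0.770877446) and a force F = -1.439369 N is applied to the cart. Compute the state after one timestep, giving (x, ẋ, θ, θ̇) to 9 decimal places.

(1.794519351, -0.607564591, -0.285925422, 0.747555900)

sinθ=-0.290858781, cosθ=0.956765995
temp = (F + m·l·θ̇²·sinθ)/(M+m) = (-1.439369 + -0.019399970)/1.041803 = -1.400234948
θ̈ = (g·sinθ − cosθ·temp)/(l·(4/3 − m·cos²θ/(M+m))) = -1.954374111
ẍ = temp − m·l·θ̈·cosθ/(M+m) = -1.198780889
Euler: x'=1.801598717+0.011933·-0.593259539=1.794519351, ẋ'=-0.593259539+0.011933·-1.198780889=-0.607564591
       θ'=-0.295124303+0.011933·0.770877446=-0.285925422, θ̇'=0.770877446+0.011933·-1.954374111=0.747555900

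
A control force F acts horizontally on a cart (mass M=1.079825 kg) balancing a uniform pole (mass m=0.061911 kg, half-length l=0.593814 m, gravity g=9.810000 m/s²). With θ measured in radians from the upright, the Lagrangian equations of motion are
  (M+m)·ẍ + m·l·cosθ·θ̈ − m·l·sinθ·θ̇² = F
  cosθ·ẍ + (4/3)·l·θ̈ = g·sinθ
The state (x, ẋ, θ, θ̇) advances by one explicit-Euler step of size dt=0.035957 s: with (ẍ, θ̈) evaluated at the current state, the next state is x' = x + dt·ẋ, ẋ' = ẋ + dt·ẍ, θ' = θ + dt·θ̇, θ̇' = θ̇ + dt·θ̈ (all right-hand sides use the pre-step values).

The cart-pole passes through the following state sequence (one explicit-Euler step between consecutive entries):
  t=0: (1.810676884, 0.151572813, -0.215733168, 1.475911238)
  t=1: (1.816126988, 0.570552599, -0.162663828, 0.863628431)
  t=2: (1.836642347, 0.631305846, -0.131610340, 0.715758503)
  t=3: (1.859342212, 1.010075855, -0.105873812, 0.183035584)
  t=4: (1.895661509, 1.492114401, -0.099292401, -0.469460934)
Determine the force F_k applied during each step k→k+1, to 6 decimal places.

F_0 = 12.709424 N
F_1 = 1.784336 N
F_2 = 11.489523 N
F_3 = 14.642813 N

step 0→1:
  ẍ = (ẋ'−ẋ)/dt = (0.570552599−0.151572813)/0.035957 = 11.652245
  θ̈ = (θ̇'−θ̇)/dt = (0.863628431−1.475911238)/0.035957 = -17.028195
  sinθ=-0.214064, cosθ=0.976820
  F = (M+m)·ẍ + m·l·cosθ·θ̈ − m·l·sinθ·θ̇² = 13.303788 + -0.611507 − -0.017143 = 12.709424
step 1→2:
  ẍ = (ẋ'−ẋ)/dt = (0.631305846−0.570552599)/0.035957 = 1.689608
  θ̈ = (θ̇'−θ̇)/dt = (0.715758503−0.863628431)/0.035957 = -4.112410
  sinθ=-0.161947, cosθ=0.986799
  F = (M+m)·ẍ + m·l·cosθ·θ̈ − m·l·sinθ·θ̇² = 1.929087 + -0.149191 − -0.004441 = 1.784336
step 2→3:
  ẍ = (ẋ'−ẋ)/dt = (1.010075855−0.631305846)/0.035957 = 10.533971
  θ̈ = (θ̇'−θ̇)/dt = (0.183035584−0.715758503)/0.035957 = -14.815555
  sinθ=-0.131231, cosθ=0.991352
  F = (M+m)·ẍ + m·l·cosθ·θ̈ − m·l·sinθ·θ̇² = 12.027014 + -0.539963 − -0.002472 = 11.489523
step 3→4:
  ẍ = (ẋ'−ẋ)/dt = (1.492114401−1.010075855)/0.035957 = 13.405972
  θ̈ = (θ̇'−θ̇)/dt = (-0.469460934−0.183035584)/0.035957 = -18.146578
  sinθ=-0.105676, cosθ=0.994401
  F = (M+m)·ẍ + m·l·cosθ·θ̈ − m·l·sinθ·θ̇² = 15.306081 + -0.663398 − -0.000130 = 14.642813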